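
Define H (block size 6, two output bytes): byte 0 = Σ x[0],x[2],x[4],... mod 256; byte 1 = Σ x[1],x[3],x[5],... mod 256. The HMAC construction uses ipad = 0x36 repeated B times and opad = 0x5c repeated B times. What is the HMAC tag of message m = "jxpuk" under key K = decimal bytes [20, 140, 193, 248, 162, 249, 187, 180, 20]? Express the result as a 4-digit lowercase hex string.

f385

Key decimal bytes [20, 140, 193, 248, 162, 249, 187, 180, 20] = 14 8c c1 f8 a2 f9 bb b4 14 is 9 bytes > B = 6, so hash it first: H(key) = 46 31, then zero-pad to 6 bytes: K' = 46 31 00 00 00 00.
K' ⊕ ipad = 70 07 36 36 36 36.  K' ⊕ opad = 1a 6d 5c 5c 5c 5c.
Inner input = (K'⊕ipad) ∥ m = 70 07 36 36 36 36 ∥ 6a 78 70 75 6b.
Inner hash: even-index sum = 545 mod 256 = 33; odd-index sum = 352 mod 256 = 96 → 21 60.
Outer input = (K'⊕opad) ∥ inner = 1a 6d 5c 5c 5c 5c ∥ 21 60.
Outer hash (tag): even-index sum = 243 mod 256 = 243; odd-index sum = 389 mod 256 = 133 → f3 85.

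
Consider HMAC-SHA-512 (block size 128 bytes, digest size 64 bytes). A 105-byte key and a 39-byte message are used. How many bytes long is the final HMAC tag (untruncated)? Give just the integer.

64

The tag is one SHA-512 digest: 64 bytes.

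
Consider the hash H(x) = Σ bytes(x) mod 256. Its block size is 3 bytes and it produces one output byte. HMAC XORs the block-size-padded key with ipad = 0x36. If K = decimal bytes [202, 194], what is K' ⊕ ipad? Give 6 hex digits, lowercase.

Key decimal bytes [202, 194] = ca c2 is 2 bytes ≤ B = 3; zero-pad to 3 bytes: K' = ca c2 00.
XOR each byte with 0x36: ca⊕36=fc, c2⊕36=f4, 00⊕36=36.

fcf436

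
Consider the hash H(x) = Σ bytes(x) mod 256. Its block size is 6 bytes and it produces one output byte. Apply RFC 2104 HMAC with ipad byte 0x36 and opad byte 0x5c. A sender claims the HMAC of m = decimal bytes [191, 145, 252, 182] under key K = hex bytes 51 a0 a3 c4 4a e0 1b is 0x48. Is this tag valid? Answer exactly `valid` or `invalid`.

Key hex bytes 51 a0 a3 c4 4a e0 1b is 7 bytes > B = 6, so hash it first: H(key) = 9d, then zero-pad to 6 bytes: K' = 9d 00 00 00 00 00.
K' ⊕ ipad = ab 36 36 36 36 36; K' ⊕ opad = c1 5c 5c 5c 5c 5c.
Inner hash: sum = 171+54+54+54+54+54+191+145+252+182 = 1211; mod 256 = 187 → bb.
Outer hash (recomputed tag): sum = 193+92+92+92+92+92+187 = 840; mod 256 = 72 → 48.
Recomputed tag = 48; claimed = 48 → match.

valid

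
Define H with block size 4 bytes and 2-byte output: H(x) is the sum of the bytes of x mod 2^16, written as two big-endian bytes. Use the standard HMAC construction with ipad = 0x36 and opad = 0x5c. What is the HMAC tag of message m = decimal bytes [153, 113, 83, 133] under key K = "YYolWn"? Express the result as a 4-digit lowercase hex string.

Key "YYolWn" = 59 59 6f 6c 57 6e is 6 bytes > B = 4, so hash it first: H(key) = 02 52, then zero-pad to 4 bytes: K' = 02 52 00 00.
K' ⊕ ipad = 34 64 36 36.  K' ⊕ opad = 5e 0e 5c 5c.
Inner input = (K'⊕ipad) ∥ m = 34 64 36 36 ∥ 99 71 53 85.
Inner hash: sum = 52+100+54+54+153+113+83+133 = 742 → 02 e6.
Outer input = (K'⊕opad) ∥ inner = 5e 0e 5c 5c ∥ 02 e6.
Outer hash (tag): sum = 94+14+92+92+2+230 = 524 → 02 0c.

020c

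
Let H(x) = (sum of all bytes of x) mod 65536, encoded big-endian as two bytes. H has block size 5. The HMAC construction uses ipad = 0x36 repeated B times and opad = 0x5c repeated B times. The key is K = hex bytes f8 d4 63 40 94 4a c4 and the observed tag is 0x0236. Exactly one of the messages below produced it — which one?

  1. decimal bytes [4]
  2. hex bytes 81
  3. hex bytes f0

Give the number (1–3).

2

Key hex bytes f8 d4 63 40 94 4a c4 is 7 bytes > B = 5, so hash it first: H(key) = 04 11, then zero-pad to 5 bytes: K' = 04 11 00 00 00.
K' ⊕ ipad = 32 27 36 36 36; K' ⊕ opad = 58 4d 5c 5c 5c.
m1: inner = H(32 27 36 36 36 04) = 00 ff; tag = H(58 4d 5c 5c 5c 00 ff) = 02b8
m2: inner = H(32 27 36 36 36 81) = 01 7c; tag = H(58 4d 5c 5c 5c 01 7c) = 0236 ← matches
m3: inner = H(32 27 36 36 36 f0) = 01 eb; tag = H(58 4d 5c 5c 5c 01 eb) = 02a5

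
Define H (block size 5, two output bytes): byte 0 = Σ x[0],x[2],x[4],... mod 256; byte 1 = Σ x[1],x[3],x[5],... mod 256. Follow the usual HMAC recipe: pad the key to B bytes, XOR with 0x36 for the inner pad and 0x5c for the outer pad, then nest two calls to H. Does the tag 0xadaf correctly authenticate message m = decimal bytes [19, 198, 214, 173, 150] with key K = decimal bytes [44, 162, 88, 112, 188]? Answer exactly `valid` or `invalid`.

Key decimal bytes [44, 162, 88, 112, 188] = 2c a2 58 70 bc is exactly B = 5 bytes: K' = 2c a2 58 70 bc.
K' ⊕ ipad = 1a 94 6e 46 8a; K' ⊕ opad = 70 fe 04 2c e0.
Inner hash: even-index sum = 645 mod 256 = 133; odd-index sum = 601 mod 256 = 89 → 85 59.
Outer hash (recomputed tag): even-index sum = 429 mod 256 = 173; odd-index sum = 431 mod 256 = 175 → ad af.
Recomputed tag = adaf; claimed = adaf → match.

valid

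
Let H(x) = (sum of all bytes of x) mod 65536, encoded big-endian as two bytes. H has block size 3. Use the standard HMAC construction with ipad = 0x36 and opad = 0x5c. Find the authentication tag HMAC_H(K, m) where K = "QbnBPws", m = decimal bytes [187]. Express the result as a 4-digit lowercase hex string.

Key "QbnBPws" = 51 62 6e 42 50 77 73 is 7 bytes > B = 3, so hash it first: H(key) = 02 9d, then zero-pad to 3 bytes: K' = 02 9d 00.
K' ⊕ ipad = 34 ab 36.  K' ⊕ opad = 5e c1 5c.
Inner input = (K'⊕ipad) ∥ m = 34 ab 36 ∥ bb.
Inner hash: sum = 52+171+54+187 = 464 → 01 d0.
Outer input = (K'⊕opad) ∥ inner = 5e c1 5c ∥ 01 d0.
Outer hash (tag): sum = 94+193+92+1+208 = 588 → 02 4c.

024c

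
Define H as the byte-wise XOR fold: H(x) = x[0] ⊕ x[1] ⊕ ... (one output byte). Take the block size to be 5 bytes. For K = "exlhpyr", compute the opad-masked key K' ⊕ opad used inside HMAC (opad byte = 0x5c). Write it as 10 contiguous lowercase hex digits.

Key "exlhpyr" = 65 78 6c 68 70 79 72 is 7 bytes > B = 5, so hash it first: H(key) = 62, then zero-pad to 5 bytes: K' = 62 00 00 00 00.
XOR each byte with 0x5c: 62⊕5c=3e, 00⊕5c=5c, 00⊕5c=5c, 00⊕5c=5c, 00⊕5c=5c.

3e5c5c5c5c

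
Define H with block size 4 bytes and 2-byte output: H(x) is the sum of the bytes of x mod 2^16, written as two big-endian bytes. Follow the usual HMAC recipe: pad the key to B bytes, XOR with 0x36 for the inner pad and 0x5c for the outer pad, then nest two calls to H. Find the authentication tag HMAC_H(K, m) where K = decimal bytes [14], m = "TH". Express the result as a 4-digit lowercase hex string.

Key decimal bytes [14] = 0e is 1 byte ≤ B = 4; zero-pad to 4 bytes: K' = 0e 00 00 00.
K' ⊕ ipad = 38 36 36 36.  K' ⊕ opad = 52 5c 5c 5c.
Inner input = (K'⊕ipad) ∥ m = 38 36 36 36 ∥ 54 48.
Inner hash: sum = 56+54+54+54+84+72 = 374 → 01 76.
Outer input = (K'⊕opad) ∥ inner = 52 5c 5c 5c ∥ 01 76.
Outer hash (tag): sum = 82+92+92+92+1+118 = 477 → 01 dd.

01dd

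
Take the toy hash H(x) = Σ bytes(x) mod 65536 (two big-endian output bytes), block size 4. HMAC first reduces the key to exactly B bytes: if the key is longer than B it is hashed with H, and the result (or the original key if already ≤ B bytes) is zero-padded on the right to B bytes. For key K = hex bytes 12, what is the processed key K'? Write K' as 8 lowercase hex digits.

Key hex bytes 12 is 1 byte ≤ B = 4; zero-pad to 4 bytes: K' = 12 00 00 00.

12000000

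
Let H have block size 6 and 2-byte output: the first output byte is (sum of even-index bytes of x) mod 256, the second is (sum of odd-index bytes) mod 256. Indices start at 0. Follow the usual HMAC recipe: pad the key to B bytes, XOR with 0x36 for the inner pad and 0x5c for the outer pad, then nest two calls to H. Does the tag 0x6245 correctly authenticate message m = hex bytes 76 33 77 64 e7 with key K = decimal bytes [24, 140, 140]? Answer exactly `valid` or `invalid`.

valid

Key decimal bytes [24, 140, 140] = 18 8c 8c is 3 bytes ≤ B = 6; zero-pad to 6 bytes: K' = 18 8c 8c 00 00 00.
K' ⊕ ipad = 2e ba ba 36 36 36; K' ⊕ opad = 44 d0 d0 5c 5c 5c.
Inner hash: even-index sum = 754 mod 256 = 242; odd-index sum = 445 mod 256 = 189 → f2 bd.
Outer hash (recomputed tag): even-index sum = 610 mod 256 = 98; odd-index sum = 581 mod 256 = 69 → 62 45.
Recomputed tag = 6245; claimed = 6245 → match.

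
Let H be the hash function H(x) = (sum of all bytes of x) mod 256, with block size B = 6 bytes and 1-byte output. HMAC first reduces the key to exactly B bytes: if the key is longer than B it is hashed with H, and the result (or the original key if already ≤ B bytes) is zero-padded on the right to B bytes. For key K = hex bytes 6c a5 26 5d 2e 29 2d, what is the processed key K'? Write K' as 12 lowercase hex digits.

180000000000

|K| = 7 > B = 6, so first hash the key.
H(K): sum = 108+165+38+93+46+41+45 = 536; mod 256 = 24 → 18.
Zero-pad H(K) = 18 to 6 bytes: K' = 18 00 00 00 00 00.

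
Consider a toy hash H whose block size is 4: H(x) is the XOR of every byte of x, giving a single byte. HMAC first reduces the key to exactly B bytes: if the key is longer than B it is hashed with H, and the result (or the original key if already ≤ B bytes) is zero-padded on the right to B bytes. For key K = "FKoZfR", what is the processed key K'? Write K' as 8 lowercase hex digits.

0c000000

|K| = 6 > B = 4, so first hash the key.
H(K): XOR 46⊕4b⊕6f⊕5a⊕66⊕52 = 0c.
Zero-pad H(K) = 0c to 4 bytes: K' = 0c 00 00 00.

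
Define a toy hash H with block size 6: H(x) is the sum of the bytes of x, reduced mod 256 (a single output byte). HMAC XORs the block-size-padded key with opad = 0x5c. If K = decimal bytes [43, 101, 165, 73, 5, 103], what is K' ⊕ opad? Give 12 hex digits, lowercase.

7739f915593b

Key decimal bytes [43, 101, 165, 73, 5, 103] = 2b 65 a5 49 05 67 is exactly B = 6 bytes: K' = 2b 65 a5 49 05 67.
XOR each byte with 0x5c: 2b⊕5c=77, 65⊕5c=39, a5⊕5c=f9, 49⊕5c=15, 05⊕5c=59, 67⊕5c=3b.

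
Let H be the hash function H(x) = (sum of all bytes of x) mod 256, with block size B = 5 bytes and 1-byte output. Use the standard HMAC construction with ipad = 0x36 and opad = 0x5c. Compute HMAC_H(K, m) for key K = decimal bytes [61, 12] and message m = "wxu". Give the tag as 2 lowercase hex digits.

10

Key decimal bytes [61, 12] = 3d 0c is 2 bytes ≤ B = 5; zero-pad to 5 bytes: K' = 3d 0c 00 00 00.
K' ⊕ ipad = 0b 3a 36 36 36.  K' ⊕ opad = 61 50 5c 5c 5c.
Inner input = (K'⊕ipad) ∥ m = 0b 3a 36 36 36 ∥ 77 78 75.
Inner hash: sum = 11+58+54+54+54+119+120+117 = 587; mod 256 = 75 → 4b.
Outer input = (K'⊕opad) ∥ inner = 61 50 5c 5c 5c ∥ 4b.
Outer hash (tag): sum = 97+80+92+92+92+75 = 528; mod 256 = 16 → 10.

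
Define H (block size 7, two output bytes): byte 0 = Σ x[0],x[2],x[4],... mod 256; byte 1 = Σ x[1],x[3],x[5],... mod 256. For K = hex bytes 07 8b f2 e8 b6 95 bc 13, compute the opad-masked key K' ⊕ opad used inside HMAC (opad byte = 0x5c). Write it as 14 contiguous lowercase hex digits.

Key hex bytes 07 8b f2 e8 b6 95 bc 13 is 8 bytes > B = 7, so hash it first: H(key) = 6b 1b, then zero-pad to 7 bytes: K' = 6b 1b 00 00 00 00 00.
XOR each byte with 0x5c: 6b⊕5c=37, 1b⊕5c=47, 00⊕5c=5c, 00⊕5c=5c, 00⊕5c=5c, 00⊕5c=5c, 00⊕5c=5c.

37475c5c5c5c5c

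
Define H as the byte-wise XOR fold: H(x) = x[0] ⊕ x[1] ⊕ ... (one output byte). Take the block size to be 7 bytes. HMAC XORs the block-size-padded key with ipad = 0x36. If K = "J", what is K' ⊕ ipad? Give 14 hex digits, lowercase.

7c363636363636

Key "J" = 4a is 1 byte ≤ B = 7; zero-pad to 7 bytes: K' = 4a 00 00 00 00 00 00.
XOR each byte with 0x36: 4a⊕36=7c, 00⊕36=36, 00⊕36=36, 00⊕36=36, 00⊕36=36, 00⊕36=36, 00⊕36=36.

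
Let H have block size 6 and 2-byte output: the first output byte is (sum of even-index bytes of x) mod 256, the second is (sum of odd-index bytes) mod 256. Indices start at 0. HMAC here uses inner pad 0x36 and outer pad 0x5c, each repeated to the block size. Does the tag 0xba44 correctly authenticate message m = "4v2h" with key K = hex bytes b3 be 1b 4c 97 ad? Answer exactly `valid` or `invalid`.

Key hex bytes b3 be 1b 4c 97 ad is exactly B = 6 bytes: K' = b3 be 1b 4c 97 ad.
K' ⊕ ipad = 85 88 2d 7a a1 9b; K' ⊕ opad = ef e2 47 10 cb f1.
Inner hash: even-index sum = 441 mod 256 = 185; odd-index sum = 635 mod 256 = 123 → b9 7b.
Outer hash (recomputed tag): even-index sum = 698 mod 256 = 186; odd-index sum = 606 mod 256 = 94 → ba 5e.
Recomputed tag = ba5e; claimed = ba44 → mismatch.

invalid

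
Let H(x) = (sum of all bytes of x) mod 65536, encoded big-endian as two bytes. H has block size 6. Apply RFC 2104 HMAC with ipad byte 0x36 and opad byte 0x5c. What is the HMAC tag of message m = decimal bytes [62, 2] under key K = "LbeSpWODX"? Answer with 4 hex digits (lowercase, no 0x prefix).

Key "LbeSpWODX" = 4c 62 65 53 70 57 4f 44 58 is 9 bytes > B = 6, so hash it first: H(key) = 03 18, then zero-pad to 6 bytes: K' = 03 18 00 00 00 00.
K' ⊕ ipad = 35 2e 36 36 36 36.  K' ⊕ opad = 5f 44 5c 5c 5c 5c.
Inner input = (K'⊕ipad) ∥ m = 35 2e 36 36 36 36 ∥ 3e 02.
Inner hash: sum = 53+46+54+54+54+54+62+2 = 379 → 01 7b.
Outer input = (K'⊕opad) ∥ inner = 5f 44 5c 5c 5c 5c ∥ 01 7b.
Outer hash (tag): sum = 95+68+92+92+92+92+1+123 = 655 → 02 8f.

028f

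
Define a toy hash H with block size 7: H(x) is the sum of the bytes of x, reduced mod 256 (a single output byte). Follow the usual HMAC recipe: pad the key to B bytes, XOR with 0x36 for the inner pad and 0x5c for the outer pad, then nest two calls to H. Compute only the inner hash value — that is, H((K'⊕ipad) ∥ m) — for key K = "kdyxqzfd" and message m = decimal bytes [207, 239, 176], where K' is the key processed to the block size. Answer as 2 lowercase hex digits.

f5

Key "kdyxqzfd" = 6b 64 79 78 71 7a 66 64 is 8 bytes > B = 7, so hash it first: H(key) = 75, then zero-pad to 7 bytes: K' = 75 00 00 00 00 00 00.
K' ⊕ ipad = 43 36 36 36 36 36 36.
Inner input = 43 36 36 36 36 36 36 ∥ cf ef b0.
Inner hash: sum = 67+54+54+54+54+54+54+207+239+176 = 1013; mod 256 = 245 → f5.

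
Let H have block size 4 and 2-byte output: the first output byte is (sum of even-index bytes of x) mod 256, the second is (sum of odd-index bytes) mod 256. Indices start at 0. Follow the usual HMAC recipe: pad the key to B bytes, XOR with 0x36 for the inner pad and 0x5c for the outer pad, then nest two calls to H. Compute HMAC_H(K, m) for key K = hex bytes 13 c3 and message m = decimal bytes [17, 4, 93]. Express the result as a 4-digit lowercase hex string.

Key hex bytes 13 c3 is 2 bytes ≤ B = 4; zero-pad to 4 bytes: K' = 13 c3 00 00.
K' ⊕ ipad = 25 f5 36 36.  K' ⊕ opad = 4f 9f 5c 5c.
Inner input = (K'⊕ipad) ∥ m = 25 f5 36 36 ∥ 11 04 5d.
Inner hash: even-index sum = 201 mod 256 = 201; odd-index sum = 303 mod 256 = 47 → c9 2f.
Outer input = (K'⊕opad) ∥ inner = 4f 9f 5c 5c ∥ c9 2f.
Outer hash (tag): even-index sum = 372 mod 256 = 116; odd-index sum = 298 mod 256 = 42 → 74 2a.

742a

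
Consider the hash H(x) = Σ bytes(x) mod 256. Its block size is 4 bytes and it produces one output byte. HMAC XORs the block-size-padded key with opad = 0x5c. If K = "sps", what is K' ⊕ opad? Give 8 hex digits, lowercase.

Key "sps" = 73 70 73 is 3 bytes ≤ B = 4; zero-pad to 4 bytes: K' = 73 70 73 00.
XOR each byte with 0x5c: 73⊕5c=2f, 70⊕5c=2c, 73⊕5c=2f, 00⊕5c=5c.

2f2c2f5c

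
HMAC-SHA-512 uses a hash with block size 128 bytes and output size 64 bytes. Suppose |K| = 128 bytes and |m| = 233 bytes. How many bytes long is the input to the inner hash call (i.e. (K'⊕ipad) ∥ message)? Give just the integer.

361

Key is 128 ≤ 128 bytes, zero-padded: |K'| = 128.
Inner input = (K'⊕ipad) ∥ m → 128 + 233 = 361 bytes.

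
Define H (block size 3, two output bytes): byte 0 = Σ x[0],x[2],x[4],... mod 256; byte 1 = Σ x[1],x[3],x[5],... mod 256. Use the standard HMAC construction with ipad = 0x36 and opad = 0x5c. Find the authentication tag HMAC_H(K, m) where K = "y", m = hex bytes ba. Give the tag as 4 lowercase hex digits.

Key "y" = 79 is 1 byte ≤ B = 3; zero-pad to 3 bytes: K' = 79 00 00.
K' ⊕ ipad = 4f 36 36.  K' ⊕ opad = 25 5c 5c.
Inner input = (K'⊕ipad) ∥ m = 4f 36 36 ∥ ba.
Inner hash: even-index sum = 133 mod 256 = 133; odd-index sum = 240 mod 256 = 240 → 85 f0.
Outer input = (K'⊕opad) ∥ inner = 25 5c 5c ∥ 85 f0.
Outer hash (tag): even-index sum = 369 mod 256 = 113; odd-index sum = 225 mod 256 = 225 → 71 e1.

71e1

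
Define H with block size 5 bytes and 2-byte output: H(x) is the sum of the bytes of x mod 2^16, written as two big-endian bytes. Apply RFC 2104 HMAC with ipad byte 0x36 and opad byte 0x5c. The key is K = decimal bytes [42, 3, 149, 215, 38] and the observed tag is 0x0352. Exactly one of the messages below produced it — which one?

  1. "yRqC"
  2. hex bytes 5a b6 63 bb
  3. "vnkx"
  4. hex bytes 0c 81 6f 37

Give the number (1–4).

3

Key decimal bytes [42, 3, 149, 215, 38] = 2a 03 95 d7 26 is exactly B = 5 bytes: K' = 2a 03 95 d7 26.
K' ⊕ ipad = 1c 35 a3 e1 10; K' ⊕ opad = 76 5f c9 8b 7a.
m1: inner = H(1c 35 a3 e1 10 79 52 71 43) = 03 64; tag = H(76 5f c9 8b 7a 03 64) = 030a
m2: inner = H(1c 35 a3 e1 10 5a b6 63 bb) = 04 13; tag = H(76 5f c9 8b 7a 04 13) = 02ba
m3: inner = H(1c 35 a3 e1 10 76 6e 6b 78) = 03 ac; tag = H(76 5f c9 8b 7a 03 ac) = 0352 ← matches
m4: inner = H(1c 35 a3 e1 10 0c 81 6f 37) = 03 18; tag = H(76 5f c9 8b 7a 03 18) = 02be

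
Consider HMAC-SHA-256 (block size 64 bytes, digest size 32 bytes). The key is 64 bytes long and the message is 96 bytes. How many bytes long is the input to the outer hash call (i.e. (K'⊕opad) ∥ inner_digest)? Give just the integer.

96

Key is 64 ≤ 64 bytes, zero-padded: |K'| = 64.
Outer input = (K'⊕opad) ∥ H(inner) → 64 + 32 = 96 bytes.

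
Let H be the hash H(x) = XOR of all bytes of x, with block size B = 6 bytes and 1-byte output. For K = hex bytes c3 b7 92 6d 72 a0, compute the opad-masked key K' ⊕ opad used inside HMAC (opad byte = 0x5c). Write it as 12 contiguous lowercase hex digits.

Key hex bytes c3 b7 92 6d 72 a0 is exactly B = 6 bytes: K' = c3 b7 92 6d 72 a0.
XOR each byte with 0x5c: c3⊕5c=9f, b7⊕5c=eb, 92⊕5c=ce, 6d⊕5c=31, 72⊕5c=2e, a0⊕5c=fc.

9febce312efc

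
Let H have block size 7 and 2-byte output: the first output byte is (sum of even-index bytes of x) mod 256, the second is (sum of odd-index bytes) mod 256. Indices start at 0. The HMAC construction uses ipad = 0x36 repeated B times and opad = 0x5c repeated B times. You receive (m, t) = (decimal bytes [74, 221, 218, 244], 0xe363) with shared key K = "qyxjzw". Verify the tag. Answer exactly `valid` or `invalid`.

Key "qyxjzw" = 71 79 78 6a 7a 77 is 6 bytes ≤ B = 7; zero-pad to 7 bytes: K' = 71 79 78 6a 7a 77 00.
K' ⊕ ipad = 47 4f 4e 5c 4c 41 36; K' ⊕ opad = 2d 25 24 36 26 2b 5c.
Inner hash: even-index sum = 744 mod 256 = 232; odd-index sum = 528 mod 256 = 16 → e8 10.
Outer hash (recomputed tag): even-index sum = 227 mod 256 = 227; odd-index sum = 366 mod 256 = 110 → e3 6e.
Recomputed tag = e36e; claimed = e363 → mismatch.

invalid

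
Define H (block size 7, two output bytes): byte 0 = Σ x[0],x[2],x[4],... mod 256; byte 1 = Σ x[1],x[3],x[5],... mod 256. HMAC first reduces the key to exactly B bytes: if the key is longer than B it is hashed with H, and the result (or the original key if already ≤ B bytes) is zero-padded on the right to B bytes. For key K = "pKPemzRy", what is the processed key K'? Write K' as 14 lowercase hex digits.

|K| = 8 > B = 7, so first hash the key.
H(K): even-index sum = 383 mod 256 = 127; odd-index sum = 419 mod 256 = 163 → 7f a3.
Zero-pad H(K) = 7f a3 to 7 bytes: K' = 7f a3 00 00 00 00 00.

7fa30000000000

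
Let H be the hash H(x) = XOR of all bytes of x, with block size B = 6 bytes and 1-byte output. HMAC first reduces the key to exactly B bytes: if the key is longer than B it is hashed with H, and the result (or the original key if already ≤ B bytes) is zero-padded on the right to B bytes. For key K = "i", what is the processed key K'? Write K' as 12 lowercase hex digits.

Key "i" = 69 is 1 byte ≤ B = 6; zero-pad to 6 bytes: K' = 69 00 00 00 00 00.

690000000000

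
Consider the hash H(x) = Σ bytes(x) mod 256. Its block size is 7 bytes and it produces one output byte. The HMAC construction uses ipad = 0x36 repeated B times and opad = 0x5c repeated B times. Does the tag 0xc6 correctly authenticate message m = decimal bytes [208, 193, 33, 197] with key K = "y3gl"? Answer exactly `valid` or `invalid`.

invalid

Key "y3gl" = 79 33 67 6c is 4 bytes ≤ B = 7; zero-pad to 7 bytes: K' = 79 33 67 6c 00 00 00.
K' ⊕ ipad = 4f 05 51 5a 36 36 36; K' ⊕ opad = 25 6f 3b 30 5c 5c 5c.
Inner hash: sum = 79+5+81+90+54+54+54+208+193+33+197 = 1048; mod 256 = 24 → 18.
Outer hash (recomputed tag): sum = 37+111+59+48+92+92+92+24 = 555; mod 256 = 43 → 2b.
Recomputed tag = 2b; claimed = c6 → mismatch.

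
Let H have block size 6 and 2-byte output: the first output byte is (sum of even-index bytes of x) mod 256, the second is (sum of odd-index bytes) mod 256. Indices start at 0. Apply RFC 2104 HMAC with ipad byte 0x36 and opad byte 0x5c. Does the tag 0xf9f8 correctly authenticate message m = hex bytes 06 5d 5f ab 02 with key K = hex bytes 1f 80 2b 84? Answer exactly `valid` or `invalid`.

invalid

Key hex bytes 1f 80 2b 84 is 4 bytes ≤ B = 6; zero-pad to 6 bytes: K' = 1f 80 2b 84 00 00.
K' ⊕ ipad = 29 b6 1d b2 36 36; K' ⊕ opad = 43 dc 77 d8 5c 5c.
Inner hash: even-index sum = 227 mod 256 = 227; odd-index sum = 678 mod 256 = 166 → e3 a6.
Outer hash (recomputed tag): even-index sum = 505 mod 256 = 249; odd-index sum = 694 mod 256 = 182 → f9 b6.
Recomputed tag = f9b6; claimed = f9f8 → mismatch.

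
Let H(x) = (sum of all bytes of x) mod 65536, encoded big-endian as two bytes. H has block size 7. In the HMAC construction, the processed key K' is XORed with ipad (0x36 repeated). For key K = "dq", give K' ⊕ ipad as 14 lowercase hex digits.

Key "dq" = 64 71 is 2 bytes ≤ B = 7; zero-pad to 7 bytes: K' = 64 71 00 00 00 00 00.
XOR each byte with 0x36: 64⊕36=52, 71⊕36=47, 00⊕36=36, 00⊕36=36, 00⊕36=36, 00⊕36=36, 00⊕36=36.

52473636363636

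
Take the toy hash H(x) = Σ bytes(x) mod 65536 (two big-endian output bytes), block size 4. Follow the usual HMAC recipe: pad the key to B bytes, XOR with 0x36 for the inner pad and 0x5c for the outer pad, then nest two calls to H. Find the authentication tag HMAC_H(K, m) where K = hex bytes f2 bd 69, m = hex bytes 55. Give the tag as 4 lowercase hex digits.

Key hex bytes f2 bd 69 is 3 bytes ≤ B = 4; zero-pad to 4 bytes: K' = f2 bd 69 00.
K' ⊕ ipad = c4 8b 5f 36.  K' ⊕ opad = ae e1 35 5c.
Inner input = (K'⊕ipad) ∥ m = c4 8b 5f 36 ∥ 55.
Inner hash: sum = 196+139+95+54+85 = 569 → 02 39.
Outer input = (K'⊕opad) ∥ inner = ae e1 35 5c ∥ 02 39.
Outer hash (tag): sum = 174+225+53+92+2+57 = 603 → 02 5b.

025b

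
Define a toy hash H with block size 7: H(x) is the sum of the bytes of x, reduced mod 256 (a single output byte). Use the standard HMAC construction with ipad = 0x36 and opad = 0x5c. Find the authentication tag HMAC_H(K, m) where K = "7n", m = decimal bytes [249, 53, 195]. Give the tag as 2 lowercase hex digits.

Key "7n" = 37 6e is 2 bytes ≤ B = 7; zero-pad to 7 bytes: K' = 37 6e 00 00 00 00 00.
K' ⊕ ipad = 01 58 36 36 36 36 36.  K' ⊕ opad = 6b 32 5c 5c 5c 5c 5c.
Inner input = (K'⊕ipad) ∥ m = 01 58 36 36 36 36 36 ∥ f9 35 c3.
Inner hash: sum = 1+88+54+54+54+54+54+249+53+195 = 856; mod 256 = 88 → 58.
Outer input = (K'⊕opad) ∥ inner = 6b 32 5c 5c 5c 5c 5c ∥ 58.
Outer hash (tag): sum = 107+50+92+92+92+92+92+88 = 705; mod 256 = 193 → c1.

c1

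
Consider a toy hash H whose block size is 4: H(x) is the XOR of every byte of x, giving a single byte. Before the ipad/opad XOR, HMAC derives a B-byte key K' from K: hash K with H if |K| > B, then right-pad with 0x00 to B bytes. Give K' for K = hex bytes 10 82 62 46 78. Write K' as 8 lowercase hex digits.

ce000000

|K| = 5 > B = 4, so first hash the key.
H(K): XOR 10⊕82⊕62⊕46⊕78 = ce.
Zero-pad H(K) = ce to 4 bytes: K' = ce 00 00 00.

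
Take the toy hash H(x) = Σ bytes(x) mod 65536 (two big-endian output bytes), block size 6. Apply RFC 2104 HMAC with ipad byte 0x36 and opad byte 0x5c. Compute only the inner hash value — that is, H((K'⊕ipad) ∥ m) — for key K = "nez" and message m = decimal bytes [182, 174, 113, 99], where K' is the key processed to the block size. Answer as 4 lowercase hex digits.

03d1

Key "nez" = 6e 65 7a is 3 bytes ≤ B = 6; zero-pad to 6 bytes: K' = 6e 65 7a 00 00 00.
K' ⊕ ipad = 58 53 4c 36 36 36.
Inner input = 58 53 4c 36 36 36 ∥ b6 ae 71 63.
Inner hash: sum = 88+83+76+54+54+54+182+174+113+99 = 977 → 03 d1.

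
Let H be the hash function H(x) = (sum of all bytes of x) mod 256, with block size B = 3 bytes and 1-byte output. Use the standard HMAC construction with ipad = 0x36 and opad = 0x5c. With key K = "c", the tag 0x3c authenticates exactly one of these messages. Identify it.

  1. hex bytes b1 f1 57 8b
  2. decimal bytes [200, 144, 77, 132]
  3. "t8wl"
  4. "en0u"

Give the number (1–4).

1

Key "c" = 63 is 1 byte ≤ B = 3; zero-pad to 3 bytes: K' = 63 00 00.
K' ⊕ ipad = 55 36 36; K' ⊕ opad = 3f 5c 5c.
m1: inner = H(55 36 36 b1 f1 57 8b) = 45; tag = H(3f 5c 5c 45) = 3c ← matches
m2: inner = H(55 36 36 c8 90 4d 84) = ea; tag = H(3f 5c 5c ea) = e1
m3: inner = H(55 36 36 74 38 77 6c) = 50; tag = H(3f 5c 5c 50) = 47
m4: inner = H(55 36 36 65 6e 30 75) = 39; tag = H(3f 5c 5c 39) = 30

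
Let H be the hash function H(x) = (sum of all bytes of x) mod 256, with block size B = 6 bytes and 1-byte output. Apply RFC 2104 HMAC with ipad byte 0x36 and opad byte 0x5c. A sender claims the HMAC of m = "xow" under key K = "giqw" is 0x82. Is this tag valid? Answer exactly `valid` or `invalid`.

Key "giqw" = 67 69 71 77 is 4 bytes ≤ B = 6; zero-pad to 6 bytes: K' = 67 69 71 77 00 00.
K' ⊕ ipad = 51 5f 47 41 36 36; K' ⊕ opad = 3b 35 2d 2b 5c 5c.
Inner hash: sum = 81+95+71+65+54+54+120+111+119 = 770; mod 256 = 2 → 02.
Outer hash (recomputed tag): sum = 59+53+45+43+92+92+2 = 386; mod 256 = 130 → 82.
Recomputed tag = 82; claimed = 82 → match.

valid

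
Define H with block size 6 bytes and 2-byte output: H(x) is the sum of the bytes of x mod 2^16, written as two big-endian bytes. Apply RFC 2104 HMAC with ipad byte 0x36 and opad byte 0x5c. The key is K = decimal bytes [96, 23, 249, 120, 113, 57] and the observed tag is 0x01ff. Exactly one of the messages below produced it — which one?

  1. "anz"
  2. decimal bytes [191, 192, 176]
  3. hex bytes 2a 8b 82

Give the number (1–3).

2

Key decimal bytes [96, 23, 249, 120, 113, 57] = 60 17 f9 78 71 39 is exactly B = 6 bytes: K' = 60 17 f9 78 71 39.
K' ⊕ ipad = 56 21 cf 4e 47 0f; K' ⊕ opad = 3c 4b a5 24 2d 65.
m1: inner = H(56 21 cf 4e 47 0f 61 6e 7a) = 03 33; tag = H(3c 4b a5 24 2d 65 03 33) = 0218
m2: inner = H(56 21 cf 4e 47 0f bf c0 b0) = 04 19; tag = H(3c 4b a5 24 2d 65 04 19) = 01ff ← matches
m3: inner = H(56 21 cf 4e 47 0f 2a 8b 82) = 03 21; tag = H(3c 4b a5 24 2d 65 03 21) = 0206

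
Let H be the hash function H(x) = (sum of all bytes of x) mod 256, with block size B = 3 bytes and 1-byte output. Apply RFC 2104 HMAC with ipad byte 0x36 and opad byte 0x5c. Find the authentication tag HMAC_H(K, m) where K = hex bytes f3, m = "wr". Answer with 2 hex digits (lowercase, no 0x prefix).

Key hex bytes f3 is 1 byte ≤ B = 3; zero-pad to 3 bytes: K' = f3 00 00.
K' ⊕ ipad = c5 36 36.  K' ⊕ opad = af 5c 5c.
Inner input = (K'⊕ipad) ∥ m = c5 36 36 ∥ 77 72.
Inner hash: sum = 197+54+54+119+114 = 538; mod 256 = 26 → 1a.
Outer input = (K'⊕opad) ∥ inner = af 5c 5c ∥ 1a.
Outer hash (tag): sum = 175+92+92+26 = 385; mod 256 = 129 → 81.

81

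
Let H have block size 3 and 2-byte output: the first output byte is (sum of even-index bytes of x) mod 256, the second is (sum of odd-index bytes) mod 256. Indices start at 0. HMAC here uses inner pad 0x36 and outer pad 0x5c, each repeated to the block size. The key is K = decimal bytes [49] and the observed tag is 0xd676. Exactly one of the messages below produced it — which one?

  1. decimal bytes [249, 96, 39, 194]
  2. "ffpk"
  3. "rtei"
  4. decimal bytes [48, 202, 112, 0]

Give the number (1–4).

3

Key decimal bytes [49] = 31 is 1 byte ≤ B = 3; zero-pad to 3 bytes: K' = 31 00 00.
K' ⊕ ipad = 07 36 36; K' ⊕ opad = 6d 5c 5c.
m1: inner = H(07 36 36 f9 60 27 c2) = 5f 56; tag = H(6d 5c 5c 5f 56) = 1fbb
m2: inner = H(07 36 36 66 66 70 6b) = 0e 0c; tag = H(6d 5c 5c 0e 0c) = d56a
m3: inner = H(07 36 36 72 74 65 69) = 1a 0d; tag = H(6d 5c 5c 1a 0d) = d676 ← matches
m4: inner = H(07 36 36 30 ca 70 00) = 07 d6; tag = H(6d 5c 5c 07 d6) = 9f63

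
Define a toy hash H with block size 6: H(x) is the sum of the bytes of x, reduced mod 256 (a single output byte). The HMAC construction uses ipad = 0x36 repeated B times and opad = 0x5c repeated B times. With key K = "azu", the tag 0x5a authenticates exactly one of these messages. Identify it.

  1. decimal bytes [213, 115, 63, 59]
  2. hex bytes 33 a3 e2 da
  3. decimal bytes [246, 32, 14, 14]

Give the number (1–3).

Key "azu" = 61 7a 75 is 3 bytes ≤ B = 6; zero-pad to 6 bytes: K' = 61 7a 75 00 00 00.
K' ⊕ ipad = 57 4c 43 36 36 36; K' ⊕ opad = 3d 26 29 5c 5c 5c.
m1: inner = H(57 4c 43 36 36 36 d5 73 3f 3b) = 4a; tag = H(3d 26 29 5c 5c 5c 4a) = ea
m2: inner = H(57 4c 43 36 36 36 33 a3 e2 da) = 1a; tag = H(3d 26 29 5c 5c 5c 1a) = ba
m3: inner = H(57 4c 43 36 36 36 f6 20 0e 0e) = ba; tag = H(3d 26 29 5c 5c 5c ba) = 5a ← matches

3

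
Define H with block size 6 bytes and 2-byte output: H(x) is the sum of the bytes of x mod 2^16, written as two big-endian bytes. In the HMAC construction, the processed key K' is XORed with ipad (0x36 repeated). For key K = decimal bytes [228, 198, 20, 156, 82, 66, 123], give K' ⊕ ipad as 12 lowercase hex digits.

355f36363636

Key decimal bytes [228, 198, 20, 156, 82, 66, 123] = e4 c6 14 9c 52 42 7b is 7 bytes > B = 6, so hash it first: H(key) = 03 69, then zero-pad to 6 bytes: K' = 03 69 00 00 00 00.
XOR each byte with 0x36: 03⊕36=35, 69⊕36=5f, 00⊕36=36, 00⊕36=36, 00⊕36=36, 00⊕36=36.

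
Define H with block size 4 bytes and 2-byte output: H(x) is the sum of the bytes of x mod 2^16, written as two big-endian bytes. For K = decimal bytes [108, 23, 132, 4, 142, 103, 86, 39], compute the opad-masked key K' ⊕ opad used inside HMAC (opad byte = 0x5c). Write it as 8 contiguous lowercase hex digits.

5e215c5c

Key decimal bytes [108, 23, 132, 4, 142, 103, 86, 39] = 6c 17 84 04 8e 67 56 27 is 8 bytes > B = 4, so hash it first: H(key) = 02 7d, then zero-pad to 4 bytes: K' = 02 7d 00 00.
XOR each byte with 0x5c: 02⊕5c=5e, 7d⊕5c=21, 00⊕5c=5c, 00⊕5c=5c.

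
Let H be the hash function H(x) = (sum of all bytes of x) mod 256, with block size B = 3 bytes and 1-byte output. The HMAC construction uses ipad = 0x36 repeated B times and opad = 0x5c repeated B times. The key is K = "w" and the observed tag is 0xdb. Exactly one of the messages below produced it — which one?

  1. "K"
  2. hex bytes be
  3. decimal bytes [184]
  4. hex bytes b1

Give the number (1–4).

1

Key "w" = 77 is 1 byte ≤ B = 3; zero-pad to 3 bytes: K' = 77 00 00.
K' ⊕ ipad = 41 36 36; K' ⊕ opad = 2b 5c 5c.
m1: inner = H(41 36 36 4b) = f8; tag = H(2b 5c 5c f8) = db ← matches
m2: inner = H(41 36 36 be) = 6b; tag = H(2b 5c 5c 6b) = 4e
m3: inner = H(41 36 36 b8) = 65; tag = H(2b 5c 5c 65) = 48
m4: inner = H(41 36 36 b1) = 5e; tag = H(2b 5c 5c 5e) = 41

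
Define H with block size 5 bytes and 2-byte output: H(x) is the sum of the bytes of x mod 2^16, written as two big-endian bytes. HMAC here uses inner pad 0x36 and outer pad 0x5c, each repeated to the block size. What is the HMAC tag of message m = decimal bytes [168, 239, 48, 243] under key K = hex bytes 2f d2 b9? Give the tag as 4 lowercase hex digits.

0354

Key hex bytes 2f d2 b9 is 3 bytes ≤ B = 5; zero-pad to 5 bytes: K' = 2f d2 b9 00 00.
K' ⊕ ipad = 19 e4 8f 36 36.  K' ⊕ opad = 73 8e e5 5c 5c.
Inner input = (K'⊕ipad) ∥ m = 19 e4 8f 36 36 ∥ a8 ef 30 f3.
Inner hash: sum = 25+228+143+54+54+168+239+48+243 = 1202 → 04 b2.
Outer input = (K'⊕opad) ∥ inner = 73 8e e5 5c 5c ∥ 04 b2.
Outer hash (tag): sum = 115+142+229+92+92+4+178 = 852 → 03 54.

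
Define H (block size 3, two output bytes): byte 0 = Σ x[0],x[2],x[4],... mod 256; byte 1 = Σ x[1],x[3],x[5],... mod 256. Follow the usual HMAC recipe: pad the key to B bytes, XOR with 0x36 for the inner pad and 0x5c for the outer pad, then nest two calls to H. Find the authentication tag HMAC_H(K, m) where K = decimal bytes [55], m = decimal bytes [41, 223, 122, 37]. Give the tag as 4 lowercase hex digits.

Key decimal bytes [55] = 37 is 1 byte ≤ B = 3; zero-pad to 3 bytes: K' = 37 00 00.
K' ⊕ ipad = 01 36 36.  K' ⊕ opad = 6b 5c 5c.
Inner input = (K'⊕ipad) ∥ m = 01 36 36 ∥ 29 df 7a 25.
Inner hash: even-index sum = 315 mod 256 = 59; odd-index sum = 217 mod 256 = 217 → 3b d9.
Outer input = (K'⊕opad) ∥ inner = 6b 5c 5c ∥ 3b d9.
Outer hash (tag): even-index sum = 416 mod 256 = 160; odd-index sum = 151 mod 256 = 151 → a0 97.

a097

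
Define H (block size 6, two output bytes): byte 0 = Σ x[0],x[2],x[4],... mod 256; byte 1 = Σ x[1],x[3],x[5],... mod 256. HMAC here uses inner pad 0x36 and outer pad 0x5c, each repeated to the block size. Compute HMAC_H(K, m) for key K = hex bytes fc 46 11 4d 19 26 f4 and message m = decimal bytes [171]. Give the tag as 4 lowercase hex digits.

4198

Key hex bytes fc 46 11 4d 19 26 f4 is 7 bytes > B = 6, so hash it first: H(key) = 1a b9, then zero-pad to 6 bytes: K' = 1a b9 00 00 00 00.
K' ⊕ ipad = 2c 8f 36 36 36 36.  K' ⊕ opad = 46 e5 5c 5c 5c 5c.
Inner input = (K'⊕ipad) ∥ m = 2c 8f 36 36 36 36 ∥ ab.
Inner hash: even-index sum = 323 mod 256 = 67; odd-index sum = 251 mod 256 = 251 → 43 fb.
Outer input = (K'⊕opad) ∥ inner = 46 e5 5c 5c 5c 5c ∥ 43 fb.
Outer hash (tag): even-index sum = 321 mod 256 = 65; odd-index sum = 664 mod 256 = 152 → 41 98.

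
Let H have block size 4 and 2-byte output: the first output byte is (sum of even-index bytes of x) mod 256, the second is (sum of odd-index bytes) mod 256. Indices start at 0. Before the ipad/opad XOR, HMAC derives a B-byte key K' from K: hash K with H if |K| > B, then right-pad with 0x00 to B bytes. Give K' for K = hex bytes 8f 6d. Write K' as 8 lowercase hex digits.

8f6d0000

Key hex bytes 8f 6d is 2 bytes ≤ B = 4; zero-pad to 4 bytes: K' = 8f 6d 00 00.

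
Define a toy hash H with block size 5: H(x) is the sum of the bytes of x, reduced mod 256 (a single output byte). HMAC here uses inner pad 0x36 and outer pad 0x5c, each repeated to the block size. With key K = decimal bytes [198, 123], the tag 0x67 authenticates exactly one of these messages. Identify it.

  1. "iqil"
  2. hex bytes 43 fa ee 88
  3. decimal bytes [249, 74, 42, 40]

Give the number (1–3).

Key decimal bytes [198, 123] = c6 7b is 2 bytes ≤ B = 5; zero-pad to 5 bytes: K' = c6 7b 00 00 00.
K' ⊕ ipad = f0 4d 36 36 36; K' ⊕ opad = 9a 27 5c 5c 5c.
m1: inner = H(f0 4d 36 36 36 69 71 69 6c) = 8e; tag = H(9a 27 5c 5c 5c 8e) = 63
m2: inner = H(f0 4d 36 36 36 43 fa ee 88) = 92; tag = H(9a 27 5c 5c 5c 92) = 67 ← matches
m3: inner = H(f0 4d 36 36 36 f9 4a 2a 28) = 74; tag = H(9a 27 5c 5c 5c 74) = 49

2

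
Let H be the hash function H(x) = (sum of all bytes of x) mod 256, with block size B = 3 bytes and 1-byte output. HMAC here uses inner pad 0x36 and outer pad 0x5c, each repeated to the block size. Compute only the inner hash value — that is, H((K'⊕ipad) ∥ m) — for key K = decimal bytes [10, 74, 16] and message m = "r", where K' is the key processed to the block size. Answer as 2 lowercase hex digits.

50

Key decimal bytes [10, 74, 16] = 0a 4a 10 is exactly B = 3 bytes: K' = 0a 4a 10.
K' ⊕ ipad = 3c 7c 26.
Inner input = 3c 7c 26 ∥ 72.
Inner hash: sum = 60+124+38+114 = 336; mod 256 = 80 → 50.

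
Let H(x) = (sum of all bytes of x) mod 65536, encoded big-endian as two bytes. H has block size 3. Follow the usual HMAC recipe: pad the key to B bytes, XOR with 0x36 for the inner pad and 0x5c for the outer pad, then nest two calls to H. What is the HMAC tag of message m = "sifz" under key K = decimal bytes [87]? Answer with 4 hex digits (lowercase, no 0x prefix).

Key decimal bytes [87] = 57 is 1 byte ≤ B = 3; zero-pad to 3 bytes: K' = 57 00 00.
K' ⊕ ipad = 61 36 36.  K' ⊕ opad = 0b 5c 5c.
Inner input = (K'⊕ipad) ∥ m = 61 36 36 ∥ 73 69 66 7a.
Inner hash: sum = 97+54+54+115+105+102+122 = 649 → 02 89.
Outer input = (K'⊕opad) ∥ inner = 0b 5c 5c ∥ 02 89.
Outer hash (tag): sum = 11+92+92+2+137 = 334 → 01 4e.

014e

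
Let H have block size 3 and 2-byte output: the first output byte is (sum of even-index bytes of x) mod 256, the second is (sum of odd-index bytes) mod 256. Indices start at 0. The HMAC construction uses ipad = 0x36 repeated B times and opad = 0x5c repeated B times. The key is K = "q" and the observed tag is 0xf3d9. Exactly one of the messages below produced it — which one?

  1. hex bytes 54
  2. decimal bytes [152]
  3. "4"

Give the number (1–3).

Key "q" = 71 is 1 byte ≤ B = 3; zero-pad to 3 bytes: K' = 71 00 00.
K' ⊕ ipad = 47 36 36; K' ⊕ opad = 2d 5c 5c.
m1: inner = H(47 36 36 54) = 7d 8a; tag = H(2d 5c 5c 7d 8a) = 13d9
m2: inner = H(47 36 36 98) = 7d ce; tag = H(2d 5c 5c 7d ce) = 57d9
m3: inner = H(47 36 36 34) = 7d 6a; tag = H(2d 5c 5c 7d 6a) = f3d9 ← matches

3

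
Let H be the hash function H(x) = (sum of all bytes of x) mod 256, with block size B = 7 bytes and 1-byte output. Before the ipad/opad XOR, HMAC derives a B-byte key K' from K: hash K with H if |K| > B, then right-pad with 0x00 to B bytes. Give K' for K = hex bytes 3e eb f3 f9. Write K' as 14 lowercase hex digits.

Key hex bytes 3e eb f3 f9 is 4 bytes ≤ B = 7; zero-pad to 7 bytes: K' = 3e eb f3 f9 00 00 00.

3eebf3f9000000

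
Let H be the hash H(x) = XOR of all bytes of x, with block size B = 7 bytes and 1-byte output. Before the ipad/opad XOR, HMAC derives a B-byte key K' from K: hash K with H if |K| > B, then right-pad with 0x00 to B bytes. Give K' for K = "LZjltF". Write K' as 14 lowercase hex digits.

Key "LZjltF" = 4c 5a 6a 6c 74 46 is 6 bytes ≤ B = 7; zero-pad to 7 bytes: K' = 4c 5a 6a 6c 74 46 00.

4c5a6a6c744600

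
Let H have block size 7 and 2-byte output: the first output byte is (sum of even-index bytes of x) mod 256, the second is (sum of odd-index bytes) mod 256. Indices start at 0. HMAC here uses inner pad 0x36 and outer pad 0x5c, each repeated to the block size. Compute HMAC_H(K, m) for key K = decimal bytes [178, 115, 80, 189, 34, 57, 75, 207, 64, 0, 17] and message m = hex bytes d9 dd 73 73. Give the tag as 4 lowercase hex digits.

7604

Key decimal bytes [178, 115, 80, 189, 34, 57, 75, 207, 64, 0, 17] = b2 73 50 bd 22 39 4b cf 40 00 11 is 11 bytes > B = 7, so hash it first: H(key) = c0 38, then zero-pad to 7 bytes: K' = c0 38 00 00 00 00 00.
K' ⊕ ipad = f6 0e 36 36 36 36 36.  K' ⊕ opad = 9c 64 5c 5c 5c 5c 5c.
Inner input = (K'⊕ipad) ∥ m = f6 0e 36 36 36 36 36 ∥ d9 dd 73 73.
Inner hash: even-index sum = 744 mod 256 = 232; odd-index sum = 454 mod 256 = 198 → e8 c6.
Outer input = (K'⊕opad) ∥ inner = 9c 64 5c 5c 5c 5c 5c ∥ e8 c6.
Outer hash (tag): even-index sum = 630 mod 256 = 118; odd-index sum = 516 mod 256 = 4 → 76 04.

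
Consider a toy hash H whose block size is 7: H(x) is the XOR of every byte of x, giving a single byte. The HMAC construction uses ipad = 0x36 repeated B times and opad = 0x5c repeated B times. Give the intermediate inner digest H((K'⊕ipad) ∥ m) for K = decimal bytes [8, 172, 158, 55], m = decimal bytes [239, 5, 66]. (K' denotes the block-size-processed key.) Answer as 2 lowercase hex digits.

93

Key decimal bytes [8, 172, 158, 55] = 08 ac 9e 37 is 4 bytes ≤ B = 7; zero-pad to 7 bytes: K' = 08 ac 9e 37 00 00 00.
K' ⊕ ipad = 3e 9a a8 01 36 36 36.
Inner input = 3e 9a a8 01 36 36 36 ∥ ef 05 42.
Inner hash: XOR 3e⊕9a⊕a8⊕01⊕36⊕36⊕36⊕ef⊕05⊕42 = 93.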